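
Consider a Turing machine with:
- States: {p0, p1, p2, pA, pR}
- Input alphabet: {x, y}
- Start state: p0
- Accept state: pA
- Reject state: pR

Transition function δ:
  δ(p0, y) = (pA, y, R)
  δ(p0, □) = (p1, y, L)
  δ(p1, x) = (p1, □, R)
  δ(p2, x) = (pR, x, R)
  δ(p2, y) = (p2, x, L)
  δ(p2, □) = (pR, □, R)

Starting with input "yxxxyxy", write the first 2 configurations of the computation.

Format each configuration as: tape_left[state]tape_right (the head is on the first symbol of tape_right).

Transitions applied:
Step 1: δ(p0, y) = (pA, y, R)

The first 2 configurations are:
[p0]yxxxyxy ⊢ y[pA]xxxyxy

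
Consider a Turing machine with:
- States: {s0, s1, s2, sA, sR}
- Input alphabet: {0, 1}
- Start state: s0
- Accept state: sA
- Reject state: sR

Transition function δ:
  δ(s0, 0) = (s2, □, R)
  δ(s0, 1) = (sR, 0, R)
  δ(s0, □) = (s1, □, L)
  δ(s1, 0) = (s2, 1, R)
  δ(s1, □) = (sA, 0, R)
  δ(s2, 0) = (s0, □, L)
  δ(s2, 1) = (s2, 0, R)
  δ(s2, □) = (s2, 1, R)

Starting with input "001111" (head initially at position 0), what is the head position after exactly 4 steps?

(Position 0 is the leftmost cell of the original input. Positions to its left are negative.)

Execution trace (head position shown):
Step 0: [s0]001111  (head at position 0)
Step 1: move right → □[s2]01111  (head at position 1)
Step 2: move left → [s0]□□1111  (head at position 0)
Step 3: move left → [s1]□□□1111  (head at position -1)
Step 4: move right → 0[sA]□□1111  (head at position 0)

After 4 steps, the head is at position 0.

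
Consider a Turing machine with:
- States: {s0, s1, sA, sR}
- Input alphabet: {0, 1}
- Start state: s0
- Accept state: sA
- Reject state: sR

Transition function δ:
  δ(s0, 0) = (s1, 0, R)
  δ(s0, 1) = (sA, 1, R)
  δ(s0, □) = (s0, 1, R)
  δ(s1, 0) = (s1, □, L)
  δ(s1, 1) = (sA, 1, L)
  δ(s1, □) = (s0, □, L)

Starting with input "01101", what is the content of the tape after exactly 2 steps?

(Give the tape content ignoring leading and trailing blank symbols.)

Execution trace:
Initial: [s0]01101
Step 1: δ(s0, 0) = (s1, 0, R) → 0[s1]1101
Step 2: δ(s1, 1) = (sA, 1, L) → [sA]01101

The machine reaches the accept state sA and halts.

After 2 steps, the tape (ignoring leading/trailing blanks) is: 01101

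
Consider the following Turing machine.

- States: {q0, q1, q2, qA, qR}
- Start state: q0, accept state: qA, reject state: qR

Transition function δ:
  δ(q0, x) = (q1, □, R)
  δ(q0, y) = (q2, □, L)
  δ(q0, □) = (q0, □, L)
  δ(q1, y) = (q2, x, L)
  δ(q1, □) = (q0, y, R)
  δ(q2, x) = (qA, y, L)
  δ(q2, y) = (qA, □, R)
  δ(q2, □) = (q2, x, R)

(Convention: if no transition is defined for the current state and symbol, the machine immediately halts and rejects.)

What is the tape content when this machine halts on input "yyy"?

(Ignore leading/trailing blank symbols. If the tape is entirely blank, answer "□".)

Execution trace:
Initial: [q0]yyy
Step 1: δ(q0, y) = (q2, □, L) → [q2]□□yy
Step 2: δ(q2, □) = (q2, x, R) → x[q2]□yy
Step 3: δ(q2, □) = (q2, x, R) → xx[q2]yy
Step 4: δ(q2, y) = (qA, □, R) → xx□[qA]y

The machine reaches the accept state qA and halts.

Final tape (ignoring leading/trailing blanks): xx□y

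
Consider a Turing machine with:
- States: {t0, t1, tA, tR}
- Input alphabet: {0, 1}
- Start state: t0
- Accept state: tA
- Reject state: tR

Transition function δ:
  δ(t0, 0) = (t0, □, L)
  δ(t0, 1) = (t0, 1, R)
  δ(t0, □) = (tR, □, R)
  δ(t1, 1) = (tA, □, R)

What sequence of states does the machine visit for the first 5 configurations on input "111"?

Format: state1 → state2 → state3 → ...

Execution trace:
Initial: [t0]111
Step 1: δ(t0, 1) = (t0, 1, R) → 1[t0]11
Step 2: δ(t0, 1) = (t0, 1, R) → 11[t0]1
Step 3: δ(t0, 1) = (t0, 1, R) → 111[t0]□
Step 4: δ(t0, □) = (tR, □, R) → 111□[tR]□

The machine reaches the reject state tR and halts.

State sequence: t0 → t0 → t0 → t0 → tR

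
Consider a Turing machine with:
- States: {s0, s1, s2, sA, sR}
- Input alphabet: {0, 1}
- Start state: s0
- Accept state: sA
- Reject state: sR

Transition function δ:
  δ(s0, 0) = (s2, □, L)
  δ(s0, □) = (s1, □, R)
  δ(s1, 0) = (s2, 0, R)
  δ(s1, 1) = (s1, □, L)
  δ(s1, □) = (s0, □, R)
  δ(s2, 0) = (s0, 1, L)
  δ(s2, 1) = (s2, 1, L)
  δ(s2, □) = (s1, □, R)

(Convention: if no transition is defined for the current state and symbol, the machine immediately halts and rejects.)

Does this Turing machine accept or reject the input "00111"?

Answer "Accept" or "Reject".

Execution trace:
Initial: [s0]00111
Step 1: δ(s0, 0) = (s2, □, L) → [s2]□□0111
Step 2: δ(s2, □) = (s1, □, R) → □[s1]□0111
Step 3: δ(s1, □) = (s0, □, R) → □□[s0]0111
Step 4: δ(s0, 0) = (s2, □, L) → □[s2]□□111
Step 5: δ(s2, □) = (s1, □, R) → □□[s1]□111
Step 6: δ(s1, □) = (s0, □, R) → □□□[s0]111

No transition is defined for δ(s0, 1). By convention the machine halts and rejects.

Answer: Reject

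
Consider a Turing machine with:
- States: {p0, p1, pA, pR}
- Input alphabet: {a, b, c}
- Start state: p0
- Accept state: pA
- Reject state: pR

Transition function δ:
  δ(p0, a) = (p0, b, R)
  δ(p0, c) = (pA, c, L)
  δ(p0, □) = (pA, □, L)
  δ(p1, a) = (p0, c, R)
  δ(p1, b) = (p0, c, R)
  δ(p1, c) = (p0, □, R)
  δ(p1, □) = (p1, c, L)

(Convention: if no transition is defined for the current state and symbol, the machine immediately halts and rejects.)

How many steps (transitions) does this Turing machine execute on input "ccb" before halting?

Execution trace:
Initial: [p0]ccb
Step 1: δ(p0, c) = (pA, c, L) → [pA]□ccb

The machine reaches the accept state pA and halts.

The machine executed 1 step before halting.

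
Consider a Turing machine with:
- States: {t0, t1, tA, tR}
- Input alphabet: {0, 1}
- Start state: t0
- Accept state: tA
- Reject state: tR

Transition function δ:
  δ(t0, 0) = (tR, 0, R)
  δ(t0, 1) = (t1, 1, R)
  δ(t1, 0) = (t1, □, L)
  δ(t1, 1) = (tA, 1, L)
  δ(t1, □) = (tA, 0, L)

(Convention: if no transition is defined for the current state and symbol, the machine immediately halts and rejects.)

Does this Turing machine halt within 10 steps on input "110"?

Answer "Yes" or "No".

Execution trace:
Initial: [t0]110
Step 1: δ(t0, 1) = (t1, 1, R) → 1[t1]10
Step 2: δ(t1, 1) = (tA, 1, L) → [tA]110

The machine reaches the accept state tA and halts.
The machine halted after 2 steps (within the 10-step bound).

Answer: Yes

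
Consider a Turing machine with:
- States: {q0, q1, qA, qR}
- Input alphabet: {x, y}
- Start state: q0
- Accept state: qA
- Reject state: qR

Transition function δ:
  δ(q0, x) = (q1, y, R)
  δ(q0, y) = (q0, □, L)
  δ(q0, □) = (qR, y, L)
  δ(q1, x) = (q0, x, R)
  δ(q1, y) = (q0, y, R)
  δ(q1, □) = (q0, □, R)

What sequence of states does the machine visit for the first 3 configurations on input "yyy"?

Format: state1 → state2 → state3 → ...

Execution trace:
Initial: [q0]yyy
Step 1: δ(q0, y) = (q0, □, L) → [q0]□□yy
Step 2: δ(q0, □) = (qR, y, L) → [qR]□y□yy

The machine reaches the reject state qR and halts.

State sequence: q0 → q0 → qR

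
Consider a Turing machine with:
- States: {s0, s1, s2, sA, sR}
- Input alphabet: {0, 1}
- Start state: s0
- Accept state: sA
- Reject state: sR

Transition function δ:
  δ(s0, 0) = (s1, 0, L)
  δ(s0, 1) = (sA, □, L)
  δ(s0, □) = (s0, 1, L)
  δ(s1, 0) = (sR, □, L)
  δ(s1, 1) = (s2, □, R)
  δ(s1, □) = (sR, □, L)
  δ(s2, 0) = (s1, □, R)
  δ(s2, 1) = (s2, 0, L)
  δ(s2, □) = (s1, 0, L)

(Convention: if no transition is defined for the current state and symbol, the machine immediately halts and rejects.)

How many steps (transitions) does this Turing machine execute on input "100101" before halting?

Execution trace:
Initial: [s0]100101
Step 1: δ(s0, 1) = (sA, □, L) → [sA]□□00101

The machine reaches the accept state sA and halts.

The machine executed 1 step before halting.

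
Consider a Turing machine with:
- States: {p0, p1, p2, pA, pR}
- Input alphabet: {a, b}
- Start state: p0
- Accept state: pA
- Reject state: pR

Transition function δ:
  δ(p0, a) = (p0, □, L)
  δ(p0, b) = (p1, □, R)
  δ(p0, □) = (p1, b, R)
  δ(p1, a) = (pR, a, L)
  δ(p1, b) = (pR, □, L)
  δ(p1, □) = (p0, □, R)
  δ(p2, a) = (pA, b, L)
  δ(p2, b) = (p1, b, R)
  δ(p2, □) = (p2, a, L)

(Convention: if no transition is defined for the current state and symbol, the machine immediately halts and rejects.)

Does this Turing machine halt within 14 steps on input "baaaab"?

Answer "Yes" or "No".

Execution trace:
Initial: [p0]baaaab
Step 1: δ(p0, b) = (p1, □, R) → □[p1]aaaab
Step 2: δ(p1, a) = (pR, a, L) → [pR]□aaaab

The machine reaches the reject state pR and halts.
The machine halted after 2 steps (within the 14-step bound).

Answer: Yes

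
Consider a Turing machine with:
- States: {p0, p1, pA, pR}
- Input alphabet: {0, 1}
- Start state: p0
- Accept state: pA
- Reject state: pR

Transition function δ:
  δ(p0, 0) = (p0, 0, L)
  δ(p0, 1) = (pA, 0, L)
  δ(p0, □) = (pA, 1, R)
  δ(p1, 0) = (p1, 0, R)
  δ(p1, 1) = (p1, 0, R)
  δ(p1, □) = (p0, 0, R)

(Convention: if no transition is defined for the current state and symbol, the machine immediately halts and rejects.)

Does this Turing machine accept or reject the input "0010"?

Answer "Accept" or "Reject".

Execution trace:
Initial: [p0]0010
Step 1: δ(p0, 0) = (p0, 0, L) → [p0]□0010
Step 2: δ(p0, □) = (pA, 1, R) → 1[pA]0010

The machine reaches the accept state pA and halts.

Answer: Accept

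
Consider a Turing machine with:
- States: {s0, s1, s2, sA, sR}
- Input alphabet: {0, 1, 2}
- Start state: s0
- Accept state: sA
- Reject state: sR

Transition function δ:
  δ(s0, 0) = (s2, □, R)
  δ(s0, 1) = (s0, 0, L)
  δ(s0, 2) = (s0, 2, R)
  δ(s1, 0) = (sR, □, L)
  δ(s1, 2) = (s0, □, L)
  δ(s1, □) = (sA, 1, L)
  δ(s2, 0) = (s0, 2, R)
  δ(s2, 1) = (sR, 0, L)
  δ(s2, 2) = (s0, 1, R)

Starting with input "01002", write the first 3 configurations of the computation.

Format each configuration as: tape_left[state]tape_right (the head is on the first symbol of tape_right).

Transitions applied:
Step 1: δ(s0, 0) = (s2, □, R)
Step 2: δ(s2, 1) = (sR, 0, L)

The first 3 configurations are:
[s0]01002 ⊢ □[s2]1002 ⊢ [sR]□0002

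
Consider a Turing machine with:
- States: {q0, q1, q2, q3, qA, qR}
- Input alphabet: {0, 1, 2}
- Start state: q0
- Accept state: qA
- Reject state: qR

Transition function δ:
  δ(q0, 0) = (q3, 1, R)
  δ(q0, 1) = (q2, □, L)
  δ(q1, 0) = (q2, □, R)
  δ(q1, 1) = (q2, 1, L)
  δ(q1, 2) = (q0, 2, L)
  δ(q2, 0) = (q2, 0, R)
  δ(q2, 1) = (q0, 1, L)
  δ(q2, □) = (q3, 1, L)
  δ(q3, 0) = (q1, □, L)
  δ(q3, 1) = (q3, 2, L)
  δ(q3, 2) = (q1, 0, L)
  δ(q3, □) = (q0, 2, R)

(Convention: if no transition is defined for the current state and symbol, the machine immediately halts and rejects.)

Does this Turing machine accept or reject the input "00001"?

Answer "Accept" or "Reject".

Execution trace:
Initial: [q0]00001
Step 1: δ(q0, 0) = (q3, 1, R) → 1[q3]0001
Step 2: δ(q3, 0) = (q1, □, L) → [q1]1□001
Step 3: δ(q1, 1) = (q2, 1, L) → [q2]□1□001
Step 4: δ(q2, □) = (q3, 1, L) → [q3]□11□001
Step 5: δ(q3, □) = (q0, 2, R) → 2[q0]11□001
Step 6: δ(q0, 1) = (q2, □, L) → [q2]2□1□001

No transition is defined for δ(q2, 2). By convention the machine halts and rejects.

Answer: Reject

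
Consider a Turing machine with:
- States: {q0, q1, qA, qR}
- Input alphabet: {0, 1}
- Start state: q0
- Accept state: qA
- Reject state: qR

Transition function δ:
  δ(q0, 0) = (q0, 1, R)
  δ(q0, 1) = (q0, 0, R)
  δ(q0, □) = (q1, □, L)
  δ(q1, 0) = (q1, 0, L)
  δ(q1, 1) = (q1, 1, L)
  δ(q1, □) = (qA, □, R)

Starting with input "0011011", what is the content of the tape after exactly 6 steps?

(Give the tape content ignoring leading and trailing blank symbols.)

Execution trace:
Initial: [q0]0011011
Step 1: δ(q0, 0) = (q0, 1, R) → 1[q0]011011
Step 2: δ(q0, 0) = (q0, 1, R) → 11[q0]11011
Step 3: δ(q0, 1) = (q0, 0, R) → 110[q0]1011
Step 4: δ(q0, 1) = (q0, 0, R) → 1100[q0]011
Step 5: δ(q0, 0) = (q0, 1, R) → 11001[q0]11
Step 6: δ(q0, 1) = (q0, 0, R) → 110010[q0]1

After 6 steps, the tape (ignoring leading/trailing blanks) is: 1100101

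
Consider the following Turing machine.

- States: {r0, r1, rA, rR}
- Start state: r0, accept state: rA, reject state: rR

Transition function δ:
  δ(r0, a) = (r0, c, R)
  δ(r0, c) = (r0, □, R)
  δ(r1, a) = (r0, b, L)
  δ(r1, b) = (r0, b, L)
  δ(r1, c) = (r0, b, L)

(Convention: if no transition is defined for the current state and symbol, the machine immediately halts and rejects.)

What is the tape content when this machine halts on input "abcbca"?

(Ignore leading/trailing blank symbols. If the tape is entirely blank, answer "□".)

Execution trace:
Initial: [r0]abcbca
Step 1: δ(r0, a) = (r0, c, R) → c[r0]bcbca

No transition is defined for δ(r0, b). By convention the machine halts and rejects.

Final tape (ignoring leading/trailing blanks): cbcbca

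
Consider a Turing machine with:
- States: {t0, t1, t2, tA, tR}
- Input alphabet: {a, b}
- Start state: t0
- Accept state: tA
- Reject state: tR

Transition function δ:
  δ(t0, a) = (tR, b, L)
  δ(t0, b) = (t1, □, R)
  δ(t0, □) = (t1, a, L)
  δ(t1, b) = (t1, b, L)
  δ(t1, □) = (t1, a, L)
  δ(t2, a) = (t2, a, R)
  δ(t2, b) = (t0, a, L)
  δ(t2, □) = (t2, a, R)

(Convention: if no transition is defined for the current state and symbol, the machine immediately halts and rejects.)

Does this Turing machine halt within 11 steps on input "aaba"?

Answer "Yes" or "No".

Execution trace:
Initial: [t0]aaba
Step 1: δ(t0, a) = (tR, b, L) → [tR]□baba

The machine reaches the reject state tR and halts.
The machine halted after 1 step (within the 11-step bound).

Answer: Yes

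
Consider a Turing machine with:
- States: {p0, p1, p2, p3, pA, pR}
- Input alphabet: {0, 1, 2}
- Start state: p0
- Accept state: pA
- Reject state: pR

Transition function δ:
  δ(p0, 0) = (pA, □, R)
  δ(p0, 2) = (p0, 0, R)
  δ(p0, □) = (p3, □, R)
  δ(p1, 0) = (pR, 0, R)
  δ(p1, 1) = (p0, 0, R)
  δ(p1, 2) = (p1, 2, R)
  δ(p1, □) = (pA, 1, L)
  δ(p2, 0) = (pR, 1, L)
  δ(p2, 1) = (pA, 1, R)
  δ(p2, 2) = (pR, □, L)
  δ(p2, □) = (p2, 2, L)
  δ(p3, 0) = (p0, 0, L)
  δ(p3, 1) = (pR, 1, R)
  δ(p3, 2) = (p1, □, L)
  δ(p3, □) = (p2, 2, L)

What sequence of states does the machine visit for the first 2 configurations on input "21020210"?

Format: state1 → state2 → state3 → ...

Execution trace:
Initial: [p0]21020210
Step 1: δ(p0, 2) = (p0, 0, R) → 0[p0]1020210

No transition is defined for δ(p0, 1). By convention the machine halts and rejects.

State sequence: p0 → p0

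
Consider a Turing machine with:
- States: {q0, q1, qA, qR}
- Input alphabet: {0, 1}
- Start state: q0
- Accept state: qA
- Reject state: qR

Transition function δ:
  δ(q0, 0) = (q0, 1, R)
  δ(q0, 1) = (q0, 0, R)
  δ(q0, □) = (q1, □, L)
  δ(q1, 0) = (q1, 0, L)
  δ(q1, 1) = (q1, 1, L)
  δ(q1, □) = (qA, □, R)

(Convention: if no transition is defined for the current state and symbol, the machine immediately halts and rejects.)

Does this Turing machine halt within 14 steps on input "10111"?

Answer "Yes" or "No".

Execution trace:
Initial: [q0]10111
Step 1: δ(q0, 1) = (q0, 0, R) → 0[q0]0111
Step 2: δ(q0, 0) = (q0, 1, R) → 01[q0]111
Step 3: δ(q0, 1) = (q0, 0, R) → 010[q0]11
Step 4: δ(q0, 1) = (q0, 0, R) → 0100[q0]1
Step 5: δ(q0, 1) = (q0, 0, R) → 01000[q0]□
Step 6: δ(q0, □) = (q1, □, L) → 0100[q1]0□
Step 7: δ(q1, 0) = (q1, 0, L) → 010[q1]00□
Step 8: δ(q1, 0) = (q1, 0, L) → 01[q1]000□
Step 9: δ(q1, 0) = (q1, 0, L) → 0[q1]1000□
Step 10: δ(q1, 1) = (q1, 1, L) → [q1]01000□
Step 11: δ(q1, 0) = (q1, 0, L) → [q1]□01000□
Step 12: δ(q1, □) = (qA, □, R) → □[qA]01000□

The machine reaches the accept state qA and halts.
The machine halted after 12 steps (within the 14-step bound).

Answer: Yes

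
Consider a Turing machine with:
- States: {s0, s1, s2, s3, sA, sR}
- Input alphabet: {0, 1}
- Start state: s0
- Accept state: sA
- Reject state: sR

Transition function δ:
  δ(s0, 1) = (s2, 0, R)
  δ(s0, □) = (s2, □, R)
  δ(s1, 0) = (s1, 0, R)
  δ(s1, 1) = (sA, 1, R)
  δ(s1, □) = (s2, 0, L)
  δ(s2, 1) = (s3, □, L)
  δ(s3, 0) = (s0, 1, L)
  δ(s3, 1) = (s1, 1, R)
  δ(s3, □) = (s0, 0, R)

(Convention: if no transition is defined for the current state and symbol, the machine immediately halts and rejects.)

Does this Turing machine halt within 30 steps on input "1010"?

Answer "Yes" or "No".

Execution trace:
Initial: [s0]1010
Step 1: δ(s0, 1) = (s2, 0, R) → 0[s2]010

No transition is defined for δ(s2, 0). By convention the machine halts and rejects.
The machine halted after 1 step (within the 30-step bound).

Answer: Yes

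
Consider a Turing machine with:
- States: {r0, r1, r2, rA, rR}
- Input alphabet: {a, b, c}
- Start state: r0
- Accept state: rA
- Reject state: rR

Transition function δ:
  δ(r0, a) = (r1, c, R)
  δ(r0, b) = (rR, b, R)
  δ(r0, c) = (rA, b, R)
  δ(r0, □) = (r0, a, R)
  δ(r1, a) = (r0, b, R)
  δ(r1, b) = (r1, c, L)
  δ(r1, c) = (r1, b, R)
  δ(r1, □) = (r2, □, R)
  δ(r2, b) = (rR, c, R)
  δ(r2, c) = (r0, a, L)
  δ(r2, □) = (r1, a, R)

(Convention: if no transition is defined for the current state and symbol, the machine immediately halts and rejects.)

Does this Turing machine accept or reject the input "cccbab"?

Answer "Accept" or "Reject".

Execution trace:
Initial: [r0]cccbab
Step 1: δ(r0, c) = (rA, b, R) → b[rA]ccbab

The machine reaches the accept state rA and halts.

Answer: Accept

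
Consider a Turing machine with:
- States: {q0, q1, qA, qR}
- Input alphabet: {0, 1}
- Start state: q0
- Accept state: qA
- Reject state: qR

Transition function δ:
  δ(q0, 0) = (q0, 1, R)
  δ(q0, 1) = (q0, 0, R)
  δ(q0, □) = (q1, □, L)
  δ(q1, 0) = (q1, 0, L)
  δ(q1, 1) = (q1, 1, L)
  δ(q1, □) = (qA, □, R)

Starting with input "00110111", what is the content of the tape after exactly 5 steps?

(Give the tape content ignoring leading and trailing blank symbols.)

Execution trace:
Initial: [q0]00110111
Step 1: δ(q0, 0) = (q0, 1, R) → 1[q0]0110111
Step 2: δ(q0, 0) = (q0, 1, R) → 11[q0]110111
Step 3: δ(q0, 1) = (q0, 0, R) → 110[q0]10111
Step 4: δ(q0, 1) = (q0, 0, R) → 1100[q0]0111
Step 5: δ(q0, 0) = (q0, 1, R) → 11001[q0]111

After 5 steps, the tape (ignoring leading/trailing blanks) is: 11001111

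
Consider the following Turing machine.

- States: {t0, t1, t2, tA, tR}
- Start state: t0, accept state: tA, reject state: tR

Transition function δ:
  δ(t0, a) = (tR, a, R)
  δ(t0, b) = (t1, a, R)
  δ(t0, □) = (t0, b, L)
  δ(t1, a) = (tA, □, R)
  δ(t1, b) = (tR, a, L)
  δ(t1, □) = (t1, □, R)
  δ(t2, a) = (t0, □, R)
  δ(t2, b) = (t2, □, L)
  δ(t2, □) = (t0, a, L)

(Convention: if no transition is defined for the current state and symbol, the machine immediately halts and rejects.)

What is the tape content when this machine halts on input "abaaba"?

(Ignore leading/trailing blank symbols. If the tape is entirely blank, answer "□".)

Execution trace:
Initial: [t0]abaaba
Step 1: δ(t0, a) = (tR, a, R) → a[tR]baaba

The machine reaches the reject state tR and halts.

Final tape (ignoring leading/trailing blanks): abaaba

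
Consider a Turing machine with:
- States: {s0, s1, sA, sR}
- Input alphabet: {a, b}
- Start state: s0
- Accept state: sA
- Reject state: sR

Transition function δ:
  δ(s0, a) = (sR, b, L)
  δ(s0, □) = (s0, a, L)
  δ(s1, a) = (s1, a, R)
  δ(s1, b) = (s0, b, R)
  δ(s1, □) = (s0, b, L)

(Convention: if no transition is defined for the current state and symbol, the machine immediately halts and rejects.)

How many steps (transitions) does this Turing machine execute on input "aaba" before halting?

Execution trace:
Initial: [s0]aaba
Step 1: δ(s0, a) = (sR, b, L) → [sR]□baba

The machine reaches the reject state sR and halts.

The machine executed 1 step before halting.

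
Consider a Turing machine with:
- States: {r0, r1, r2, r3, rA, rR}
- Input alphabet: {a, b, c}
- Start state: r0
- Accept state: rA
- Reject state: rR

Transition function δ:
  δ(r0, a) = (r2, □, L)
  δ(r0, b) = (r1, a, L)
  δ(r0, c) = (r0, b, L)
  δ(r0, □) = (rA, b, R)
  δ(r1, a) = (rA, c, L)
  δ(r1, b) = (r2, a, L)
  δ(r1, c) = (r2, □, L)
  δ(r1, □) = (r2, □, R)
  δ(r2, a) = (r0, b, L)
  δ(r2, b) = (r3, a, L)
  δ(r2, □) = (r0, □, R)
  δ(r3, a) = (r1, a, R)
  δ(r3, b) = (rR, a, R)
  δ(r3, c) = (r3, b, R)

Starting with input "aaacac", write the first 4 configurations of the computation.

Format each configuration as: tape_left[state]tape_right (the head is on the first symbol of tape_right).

Transitions applied:
Step 1: δ(r0, a) = (r2, □, L)
Step 2: δ(r2, □) = (r0, □, R)
Step 3: δ(r0, □) = (rA, b, R)

The first 4 configurations are:
[r0]aaacac ⊢ [r2]□□aacac ⊢ □[r0]□aacac ⊢ □b[rA]aacac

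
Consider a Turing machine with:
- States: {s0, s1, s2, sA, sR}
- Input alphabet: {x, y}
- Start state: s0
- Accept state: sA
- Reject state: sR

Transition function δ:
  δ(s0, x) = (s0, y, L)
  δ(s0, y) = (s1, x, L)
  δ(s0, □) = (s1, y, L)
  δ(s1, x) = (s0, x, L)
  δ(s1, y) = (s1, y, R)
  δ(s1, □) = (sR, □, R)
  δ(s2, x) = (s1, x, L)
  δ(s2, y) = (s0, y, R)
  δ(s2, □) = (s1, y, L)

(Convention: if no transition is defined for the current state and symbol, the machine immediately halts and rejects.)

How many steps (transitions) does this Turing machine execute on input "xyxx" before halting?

Execution trace:
Initial: [s0]xyxx
Step 1: δ(s0, x) = (s0, y, L) → [s0]□yyxx
Step 2: δ(s0, □) = (s1, y, L) → [s1]□yyyxx
Step 3: δ(s1, □) = (sR, □, R) → □[sR]yyyxx

The machine reaches the reject state sR and halts.

The machine executed 3 steps before halting.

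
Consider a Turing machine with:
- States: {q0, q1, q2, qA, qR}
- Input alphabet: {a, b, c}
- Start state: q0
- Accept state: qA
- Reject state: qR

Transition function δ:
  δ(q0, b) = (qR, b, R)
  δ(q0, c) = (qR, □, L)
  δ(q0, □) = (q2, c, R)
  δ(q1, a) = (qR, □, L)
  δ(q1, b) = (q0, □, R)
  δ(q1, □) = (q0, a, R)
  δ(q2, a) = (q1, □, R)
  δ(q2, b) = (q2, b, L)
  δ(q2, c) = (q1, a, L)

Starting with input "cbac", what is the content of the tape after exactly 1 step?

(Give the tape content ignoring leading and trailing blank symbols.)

Execution trace:
Initial: [q0]cbac
Step 1: δ(q0, c) = (qR, □, L) → [qR]□□bac

The machine reaches the reject state qR and halts.

After 1 step, the tape (ignoring leading/trailing blanks) is: bac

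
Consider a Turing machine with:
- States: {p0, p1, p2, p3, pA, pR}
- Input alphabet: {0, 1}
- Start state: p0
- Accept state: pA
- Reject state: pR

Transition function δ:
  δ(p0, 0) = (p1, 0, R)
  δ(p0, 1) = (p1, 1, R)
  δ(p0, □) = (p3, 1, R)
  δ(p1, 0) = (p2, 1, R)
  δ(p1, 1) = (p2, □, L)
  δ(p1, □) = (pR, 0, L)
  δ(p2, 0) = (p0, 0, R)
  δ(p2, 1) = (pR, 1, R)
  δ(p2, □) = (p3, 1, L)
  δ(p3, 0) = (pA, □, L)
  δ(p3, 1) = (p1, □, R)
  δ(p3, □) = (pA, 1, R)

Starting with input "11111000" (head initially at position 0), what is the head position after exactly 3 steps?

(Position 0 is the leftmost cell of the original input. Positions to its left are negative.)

Execution trace (head position shown):
Step 0: [p0]11111000  (head at position 0)
Step 1: move right → 1[p1]1111000  (head at position 1)
Step 2: move left → [p2]1□111000  (head at position 0)
Step 3: move right → 1[pR]□111000  (head at position 1)

After 3 steps, the head is at position 1.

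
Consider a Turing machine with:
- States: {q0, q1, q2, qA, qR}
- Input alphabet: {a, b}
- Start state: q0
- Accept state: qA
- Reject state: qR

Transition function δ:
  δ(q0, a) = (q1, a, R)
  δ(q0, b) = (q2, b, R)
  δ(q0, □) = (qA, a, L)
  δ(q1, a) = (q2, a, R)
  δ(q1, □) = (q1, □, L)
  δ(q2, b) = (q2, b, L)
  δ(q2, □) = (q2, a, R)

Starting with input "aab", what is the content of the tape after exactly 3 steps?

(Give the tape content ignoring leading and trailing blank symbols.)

Execution trace:
Initial: [q0]aab
Step 1: δ(q0, a) = (q1, a, R) → a[q1]ab
Step 2: δ(q1, a) = (q2, a, R) → aa[q2]b
Step 3: δ(q2, b) = (q2, b, L) → a[q2]ab

No transition is defined for δ(q2, a). By convention the machine halts and rejects.

After 3 steps, the tape (ignoring leading/trailing blanks) is: aab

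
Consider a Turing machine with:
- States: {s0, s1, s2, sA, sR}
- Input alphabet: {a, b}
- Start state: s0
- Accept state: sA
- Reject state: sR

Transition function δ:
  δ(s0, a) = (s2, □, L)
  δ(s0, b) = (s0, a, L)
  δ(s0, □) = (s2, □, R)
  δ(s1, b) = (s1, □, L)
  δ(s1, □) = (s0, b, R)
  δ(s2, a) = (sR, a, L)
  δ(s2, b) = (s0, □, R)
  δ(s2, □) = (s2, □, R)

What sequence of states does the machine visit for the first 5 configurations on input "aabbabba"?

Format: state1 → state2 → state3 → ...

Execution trace:
Initial: [s0]aabbabba
Step 1: δ(s0, a) = (s2, □, L) → [s2]□□abbabba
Step 2: δ(s2, □) = (s2, □, R) → □[s2]□abbabba
Step 3: δ(s2, □) = (s2, □, R) → □□[s2]abbabba
Step 4: δ(s2, a) = (sR, a, L) → □[sR]□abbabba

The machine reaches the reject state sR and halts.

State sequence: s0 → s2 → s2 → s2 → sR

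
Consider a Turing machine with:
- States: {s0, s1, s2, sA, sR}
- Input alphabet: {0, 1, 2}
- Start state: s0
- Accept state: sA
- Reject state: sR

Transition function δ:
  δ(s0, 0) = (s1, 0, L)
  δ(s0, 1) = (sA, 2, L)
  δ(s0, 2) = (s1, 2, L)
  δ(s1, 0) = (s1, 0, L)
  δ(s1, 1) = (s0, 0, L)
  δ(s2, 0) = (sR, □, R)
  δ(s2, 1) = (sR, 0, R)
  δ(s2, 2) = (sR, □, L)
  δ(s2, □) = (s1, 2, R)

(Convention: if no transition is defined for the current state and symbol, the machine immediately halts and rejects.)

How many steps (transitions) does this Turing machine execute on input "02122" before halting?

Execution trace:
Initial: [s0]02122
Step 1: δ(s0, 0) = (s1, 0, L) → [s1]□02122

No transition is defined for δ(s1, □). By convention the machine halts and rejects.

The machine executed 1 step before halting.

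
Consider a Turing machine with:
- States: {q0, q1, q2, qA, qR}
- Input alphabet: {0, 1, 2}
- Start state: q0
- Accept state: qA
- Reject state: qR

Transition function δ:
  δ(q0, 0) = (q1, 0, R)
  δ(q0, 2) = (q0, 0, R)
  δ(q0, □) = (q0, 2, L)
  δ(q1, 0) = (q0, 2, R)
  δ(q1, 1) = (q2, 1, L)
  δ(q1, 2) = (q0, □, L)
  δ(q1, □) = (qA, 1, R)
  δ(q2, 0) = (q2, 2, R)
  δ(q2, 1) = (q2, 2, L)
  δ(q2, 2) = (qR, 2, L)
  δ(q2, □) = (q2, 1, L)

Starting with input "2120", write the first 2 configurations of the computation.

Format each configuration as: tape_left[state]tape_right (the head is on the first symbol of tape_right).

Transitions applied:
Step 1: δ(q0, 2) = (q0, 0, R)

The first 2 configurations are:
[q0]2120 ⊢ 0[q0]120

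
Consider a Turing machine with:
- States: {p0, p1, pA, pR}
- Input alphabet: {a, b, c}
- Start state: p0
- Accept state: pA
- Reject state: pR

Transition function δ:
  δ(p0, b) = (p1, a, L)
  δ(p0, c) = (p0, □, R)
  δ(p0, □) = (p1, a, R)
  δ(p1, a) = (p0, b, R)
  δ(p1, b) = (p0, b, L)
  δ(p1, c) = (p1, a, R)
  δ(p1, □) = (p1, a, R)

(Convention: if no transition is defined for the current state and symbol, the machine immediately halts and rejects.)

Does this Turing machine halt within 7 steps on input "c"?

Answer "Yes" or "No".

Execution trace:
Initial: [p0]c
Step 1: δ(p0, c) = (p0, □, R) → □[p0]□
Step 2: δ(p0, □) = (p1, a, R) → □a[p1]□
Step 3: δ(p1, □) = (p1, a, R) → □aa[p1]□
Step 4: δ(p1, □) = (p1, a, R) → □aaa[p1]□
Step 5: δ(p1, □) = (p1, a, R) → □aaaa[p1]□
Step 6: δ(p1, □) = (p1, a, R) → □aaaaa[p1]□
Step 7: δ(p1, □) = (p1, a, R) → □aaaaaa[p1]□

The machine has not reached a halting state after 7 steps.
The machine did not halt within the 7-step bound.

Answer: No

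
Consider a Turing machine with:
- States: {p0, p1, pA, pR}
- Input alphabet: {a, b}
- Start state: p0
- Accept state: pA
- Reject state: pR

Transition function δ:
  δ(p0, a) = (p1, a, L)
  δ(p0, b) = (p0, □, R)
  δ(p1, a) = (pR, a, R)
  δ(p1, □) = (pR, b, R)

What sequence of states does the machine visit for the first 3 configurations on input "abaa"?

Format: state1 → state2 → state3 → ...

Execution trace:
Initial: [p0]abaa
Step 1: δ(p0, a) = (p1, a, L) → [p1]□abaa
Step 2: δ(p1, □) = (pR, b, R) → b[pR]abaa

The machine reaches the reject state pR and halts.

State sequence: p0 → p1 → pR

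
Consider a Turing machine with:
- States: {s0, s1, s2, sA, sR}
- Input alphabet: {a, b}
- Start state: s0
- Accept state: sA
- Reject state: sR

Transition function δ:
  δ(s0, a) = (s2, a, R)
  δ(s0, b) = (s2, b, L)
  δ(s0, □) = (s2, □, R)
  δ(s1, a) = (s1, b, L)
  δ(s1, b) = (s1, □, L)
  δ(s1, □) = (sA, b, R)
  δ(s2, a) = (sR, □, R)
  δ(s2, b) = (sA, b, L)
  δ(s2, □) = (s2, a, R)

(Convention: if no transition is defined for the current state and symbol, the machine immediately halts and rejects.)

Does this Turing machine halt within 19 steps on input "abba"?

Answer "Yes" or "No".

Execution trace:
Initial: [s0]abba
Step 1: δ(s0, a) = (s2, a, R) → a[s2]bba
Step 2: δ(s2, b) = (sA, b, L) → [sA]abba

The machine reaches the accept state sA and halts.
The machine halted after 2 steps (within the 19-step bound).

Answer: Yes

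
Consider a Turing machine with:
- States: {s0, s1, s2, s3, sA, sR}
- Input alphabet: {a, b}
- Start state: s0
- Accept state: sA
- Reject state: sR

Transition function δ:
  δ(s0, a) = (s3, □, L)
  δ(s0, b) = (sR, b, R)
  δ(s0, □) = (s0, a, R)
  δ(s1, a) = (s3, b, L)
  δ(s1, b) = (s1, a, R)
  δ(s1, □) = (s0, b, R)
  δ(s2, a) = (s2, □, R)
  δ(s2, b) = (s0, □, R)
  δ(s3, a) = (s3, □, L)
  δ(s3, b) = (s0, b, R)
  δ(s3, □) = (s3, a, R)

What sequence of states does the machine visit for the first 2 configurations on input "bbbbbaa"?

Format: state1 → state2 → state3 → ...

Execution trace:
Initial: [s0]bbbbbaa
Step 1: δ(s0, b) = (sR, b, R) → b[sR]bbbbaa

The machine reaches the reject state sR and halts.

State sequence: s0 → sR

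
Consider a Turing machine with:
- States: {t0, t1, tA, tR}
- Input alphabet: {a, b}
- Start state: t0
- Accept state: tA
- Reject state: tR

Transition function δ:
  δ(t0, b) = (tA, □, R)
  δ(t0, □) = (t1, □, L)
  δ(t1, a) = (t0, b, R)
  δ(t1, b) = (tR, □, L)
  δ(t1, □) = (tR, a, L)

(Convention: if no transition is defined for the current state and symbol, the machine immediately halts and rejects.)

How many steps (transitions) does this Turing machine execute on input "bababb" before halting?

Execution trace:
Initial: [t0]bababb
Step 1: δ(t0, b) = (tA, □, R) → □[tA]ababb

The machine reaches the accept state tA and halts.

The machine executed 1 step before halting.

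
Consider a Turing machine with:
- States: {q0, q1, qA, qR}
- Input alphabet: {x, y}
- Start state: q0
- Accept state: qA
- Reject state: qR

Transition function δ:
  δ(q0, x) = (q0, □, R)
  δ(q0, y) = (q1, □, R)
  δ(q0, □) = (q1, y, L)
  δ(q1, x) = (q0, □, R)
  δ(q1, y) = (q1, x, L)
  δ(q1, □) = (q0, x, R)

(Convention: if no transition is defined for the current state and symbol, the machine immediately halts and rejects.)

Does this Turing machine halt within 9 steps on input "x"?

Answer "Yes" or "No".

Execution trace:
Initial: [q0]x
Step 1: δ(q0, x) = (q0, □, R) → □[q0]□
Step 2: δ(q0, □) = (q1, y, L) → [q1]□y
Step 3: δ(q1, □) = (q0, x, R) → x[q0]y
Step 4: δ(q0, y) = (q1, □, R) → x□[q1]□
Step 5: δ(q1, □) = (q0, x, R) → x□x[q0]□
Step 6: δ(q0, □) = (q1, y, L) → x□[q1]xy
Step 7: δ(q1, x) = (q0, □, R) → x□□[q0]y
Step 8: δ(q0, y) = (q1, □, R) → x□□□[q1]□
Step 9: δ(q1, □) = (q0, x, R) → x□□□x[q0]□

The machine has not reached a halting state after 9 steps.
The machine did not halt within the 9-step bound.

Answer: No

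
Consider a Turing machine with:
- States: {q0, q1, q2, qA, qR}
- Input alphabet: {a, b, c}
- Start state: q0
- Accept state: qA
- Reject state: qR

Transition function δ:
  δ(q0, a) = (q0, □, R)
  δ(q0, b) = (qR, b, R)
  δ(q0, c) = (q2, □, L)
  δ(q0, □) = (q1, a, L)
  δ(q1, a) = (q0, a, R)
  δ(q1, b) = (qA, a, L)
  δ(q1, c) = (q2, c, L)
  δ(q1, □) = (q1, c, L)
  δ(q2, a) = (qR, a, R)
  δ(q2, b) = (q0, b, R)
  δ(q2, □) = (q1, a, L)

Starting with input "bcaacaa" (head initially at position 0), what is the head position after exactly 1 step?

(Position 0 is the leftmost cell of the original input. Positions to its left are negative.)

Execution trace (head position shown):
Step 0: [q0]bcaacaa  (head at position 0)
Step 1: move right → b[qR]caacaa  (head at position 1)

After 1 step, the head is at position 1.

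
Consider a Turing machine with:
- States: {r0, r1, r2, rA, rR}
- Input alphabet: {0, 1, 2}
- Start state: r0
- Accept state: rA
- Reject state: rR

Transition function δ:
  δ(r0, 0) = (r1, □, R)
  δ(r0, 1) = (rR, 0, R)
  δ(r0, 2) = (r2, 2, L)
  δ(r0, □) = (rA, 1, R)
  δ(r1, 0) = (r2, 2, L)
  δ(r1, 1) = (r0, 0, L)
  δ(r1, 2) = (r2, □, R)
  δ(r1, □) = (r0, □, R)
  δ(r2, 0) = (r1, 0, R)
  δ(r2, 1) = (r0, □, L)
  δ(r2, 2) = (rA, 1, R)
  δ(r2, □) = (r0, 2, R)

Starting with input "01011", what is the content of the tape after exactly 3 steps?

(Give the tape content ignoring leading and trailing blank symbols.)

Execution trace:
Initial: [r0]01011
Step 1: δ(r0, 0) = (r1, □, R) → □[r1]1011
Step 2: δ(r1, 1) = (r0, 0, L) → [r0]□0011
Step 3: δ(r0, □) = (rA, 1, R) → 1[rA]0011

The machine reaches the accept state rA and halts.

After 3 steps, the tape (ignoring leading/trailing blanks) is: 10011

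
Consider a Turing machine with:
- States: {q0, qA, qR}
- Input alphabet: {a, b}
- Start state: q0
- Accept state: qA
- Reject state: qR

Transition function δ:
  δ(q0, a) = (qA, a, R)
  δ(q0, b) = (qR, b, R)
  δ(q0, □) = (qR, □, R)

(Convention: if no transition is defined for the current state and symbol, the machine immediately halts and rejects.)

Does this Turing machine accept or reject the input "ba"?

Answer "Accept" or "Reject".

Execution trace:
Initial: [q0]ba
Step 1: δ(q0, b) = (qR, b, R) → b[qR]a

The machine reaches the reject state qR and halts.

Answer: Reject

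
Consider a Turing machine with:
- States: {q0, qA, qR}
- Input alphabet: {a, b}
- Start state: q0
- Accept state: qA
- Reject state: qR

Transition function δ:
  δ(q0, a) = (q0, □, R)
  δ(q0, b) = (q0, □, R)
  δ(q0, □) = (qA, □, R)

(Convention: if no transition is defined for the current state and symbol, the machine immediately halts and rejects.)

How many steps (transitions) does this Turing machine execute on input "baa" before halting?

Execution trace:
Initial: [q0]baa
Step 1: δ(q0, b) = (q0, □, R) → □[q0]aa
Step 2: δ(q0, a) = (q0, □, R) → □□[q0]a
Step 3: δ(q0, a) = (q0, □, R) → □□□[q0]□
Step 4: δ(q0, □) = (qA, □, R) → □□□□[qA]□

The machine reaches the accept state qA and halts.

The machine executed 4 steps before halting.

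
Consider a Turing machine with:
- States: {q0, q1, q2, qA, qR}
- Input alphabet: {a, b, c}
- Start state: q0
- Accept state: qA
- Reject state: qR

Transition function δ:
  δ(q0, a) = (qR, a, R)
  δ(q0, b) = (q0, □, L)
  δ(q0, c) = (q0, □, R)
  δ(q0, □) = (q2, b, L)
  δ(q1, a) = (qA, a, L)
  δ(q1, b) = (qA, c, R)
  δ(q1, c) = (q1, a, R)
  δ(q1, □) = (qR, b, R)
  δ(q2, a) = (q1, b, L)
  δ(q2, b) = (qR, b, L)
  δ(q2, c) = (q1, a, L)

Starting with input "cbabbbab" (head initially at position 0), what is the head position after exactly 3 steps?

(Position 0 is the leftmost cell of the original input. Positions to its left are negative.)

Execution trace (head position shown):
Step 0: [q0]cbabbbab  (head at position 0)
Step 1: move right → □[q0]babbbab  (head at position 1)
Step 2: move left → [q0]□□abbbab  (head at position 0)
Step 3: move left → [q2]□b□abbbab  (head at position -1)

After 3 steps, the head is at position -1.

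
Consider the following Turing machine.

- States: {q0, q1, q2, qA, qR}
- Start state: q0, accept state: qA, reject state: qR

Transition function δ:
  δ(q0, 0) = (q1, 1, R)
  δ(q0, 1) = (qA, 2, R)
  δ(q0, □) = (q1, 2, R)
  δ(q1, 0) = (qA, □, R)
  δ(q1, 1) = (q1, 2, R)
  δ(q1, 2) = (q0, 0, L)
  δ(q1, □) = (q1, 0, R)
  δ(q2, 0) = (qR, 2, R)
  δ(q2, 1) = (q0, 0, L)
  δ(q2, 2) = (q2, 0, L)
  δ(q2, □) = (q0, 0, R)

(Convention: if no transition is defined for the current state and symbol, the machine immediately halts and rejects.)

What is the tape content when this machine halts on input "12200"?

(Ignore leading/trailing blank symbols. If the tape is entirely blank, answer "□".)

Execution trace:
Initial: [q0]12200
Step 1: δ(q0, 1) = (qA, 2, R) → 2[qA]2200

The machine reaches the accept state qA and halts.

Final tape (ignoring leading/trailing blanks): 22200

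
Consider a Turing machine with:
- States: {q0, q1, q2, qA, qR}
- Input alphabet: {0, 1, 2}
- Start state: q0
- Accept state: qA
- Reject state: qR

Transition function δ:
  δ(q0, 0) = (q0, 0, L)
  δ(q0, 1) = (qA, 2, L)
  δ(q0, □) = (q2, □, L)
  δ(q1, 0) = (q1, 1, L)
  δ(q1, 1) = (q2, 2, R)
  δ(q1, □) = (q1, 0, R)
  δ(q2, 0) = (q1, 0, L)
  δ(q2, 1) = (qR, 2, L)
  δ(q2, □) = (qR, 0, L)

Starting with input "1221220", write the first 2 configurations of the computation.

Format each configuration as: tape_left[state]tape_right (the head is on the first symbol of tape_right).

Transitions applied:
Step 1: δ(q0, 1) = (qA, 2, L)

The first 2 configurations are:
[q0]1221220 ⊢ [qA]□2221220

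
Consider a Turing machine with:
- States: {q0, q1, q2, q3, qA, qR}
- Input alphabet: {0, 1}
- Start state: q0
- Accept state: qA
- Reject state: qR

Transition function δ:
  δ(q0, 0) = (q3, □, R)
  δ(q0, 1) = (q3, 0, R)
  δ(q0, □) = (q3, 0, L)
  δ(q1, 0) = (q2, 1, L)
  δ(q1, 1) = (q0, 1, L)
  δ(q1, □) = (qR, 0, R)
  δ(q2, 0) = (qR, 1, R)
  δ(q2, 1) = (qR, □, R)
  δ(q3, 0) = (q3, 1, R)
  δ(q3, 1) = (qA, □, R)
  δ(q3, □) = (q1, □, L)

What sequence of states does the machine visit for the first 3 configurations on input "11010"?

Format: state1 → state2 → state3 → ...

Execution trace:
Initial: [q0]11010
Step 1: δ(q0, 1) = (q3, 0, R) → 0[q3]1010
Step 2: δ(q3, 1) = (qA, □, R) → 0□[qA]010

The machine reaches the accept state qA and halts.

State sequence: q0 → q3 → qA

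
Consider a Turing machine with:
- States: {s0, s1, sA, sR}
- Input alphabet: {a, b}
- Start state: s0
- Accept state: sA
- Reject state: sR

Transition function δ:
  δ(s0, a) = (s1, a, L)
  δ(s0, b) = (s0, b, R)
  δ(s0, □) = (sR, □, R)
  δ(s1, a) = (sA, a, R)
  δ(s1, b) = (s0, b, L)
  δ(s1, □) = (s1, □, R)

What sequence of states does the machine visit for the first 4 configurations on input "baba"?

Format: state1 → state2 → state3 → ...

Execution trace:
Initial: [s0]baba
Step 1: δ(s0, b) = (s0, b, R) → b[s0]aba
Step 2: δ(s0, a) = (s1, a, L) → [s1]baba
Step 3: δ(s1, b) = (s0, b, L) → [s0]□baba

State sequence: s0 → s0 → s1 → s0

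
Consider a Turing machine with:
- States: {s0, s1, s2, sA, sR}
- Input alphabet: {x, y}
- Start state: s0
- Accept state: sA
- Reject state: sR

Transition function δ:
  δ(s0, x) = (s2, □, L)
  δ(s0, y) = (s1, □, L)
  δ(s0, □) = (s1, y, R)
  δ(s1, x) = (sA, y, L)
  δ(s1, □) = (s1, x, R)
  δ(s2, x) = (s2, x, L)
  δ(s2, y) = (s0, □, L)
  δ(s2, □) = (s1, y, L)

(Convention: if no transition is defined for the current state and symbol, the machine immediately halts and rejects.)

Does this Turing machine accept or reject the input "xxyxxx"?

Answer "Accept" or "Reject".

Execution trace:
Initial: [s0]xxyxxx
Step 1: δ(s0, x) = (s2, □, L) → [s2]□□xyxxx
Step 2: δ(s2, □) = (s1, y, L) → [s1]□y□xyxxx
Step 3: δ(s1, □) = (s1, x, R) → x[s1]y□xyxxx

No transition is defined for δ(s1, y). By convention the machine halts and rejects.

Answer: Reject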